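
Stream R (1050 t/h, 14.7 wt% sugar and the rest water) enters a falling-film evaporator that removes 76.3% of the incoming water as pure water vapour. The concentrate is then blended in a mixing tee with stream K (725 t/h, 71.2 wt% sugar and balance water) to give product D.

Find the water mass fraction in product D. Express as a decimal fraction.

0.386

Vapour removed = 0.763×0.853×1050 = 683.38 t/h; concentrate = 366.62 t/h.
water reaching the mixer = 212.27 (from concentrate) + 725×0.288 = 421.07 t/h.
Product flow = 366.62 + 725 = 1091.6 t/h; water fraction = 0.386.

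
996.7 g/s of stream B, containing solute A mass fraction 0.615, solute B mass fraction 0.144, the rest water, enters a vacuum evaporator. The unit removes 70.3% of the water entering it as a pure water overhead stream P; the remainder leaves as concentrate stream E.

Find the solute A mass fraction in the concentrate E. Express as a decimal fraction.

solute A is not removed: 996.7×0.615 = 612.97 g/s of solute A enters E.
water entering = 996.7×0.241 = 240.2 g/s; overhead removed = 0.703×240.2 = 168.86 g/s.
Concentrate = 996.7 − 168.86 = 827.84 g/s.
Mass fraction = 612.97/827.84 = 0.740.

0.740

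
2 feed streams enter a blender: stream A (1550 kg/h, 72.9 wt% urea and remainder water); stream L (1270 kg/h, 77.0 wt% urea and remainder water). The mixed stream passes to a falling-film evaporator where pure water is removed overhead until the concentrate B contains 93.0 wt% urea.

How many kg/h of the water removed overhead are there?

urea entering = 1550×0.729 + 1270×0.770 = 2107.8 kg/h.
All urea reports to B, so B = 2107.8/0.930 = 2266.5 kg/h.
Total feed = 2820 kg/h; overhead = 2820 − 2266.5 = 553.49 kg/h.

553.5 kg/h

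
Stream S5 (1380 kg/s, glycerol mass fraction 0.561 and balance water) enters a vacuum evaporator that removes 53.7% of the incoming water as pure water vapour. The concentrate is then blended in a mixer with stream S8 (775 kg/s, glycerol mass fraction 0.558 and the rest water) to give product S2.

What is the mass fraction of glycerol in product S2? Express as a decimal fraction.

Vapour removed = 0.537×0.439×1380 = 325.33 kg/s; concentrate = 1054.7 kg/s.
glycerol reaching the mixer = 774.18 (from concentrate) + 775×0.558 = 1206.6 kg/s.
Product flow = 1054.7 + 775 = 1829.7 kg/s; glycerol fraction = 0.659.

0.659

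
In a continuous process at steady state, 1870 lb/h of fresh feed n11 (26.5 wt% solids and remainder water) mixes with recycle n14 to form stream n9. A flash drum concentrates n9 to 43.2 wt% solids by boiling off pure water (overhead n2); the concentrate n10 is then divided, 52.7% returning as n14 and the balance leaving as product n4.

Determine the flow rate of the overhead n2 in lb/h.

Overall solids balance (none leaves overhead): solids in fresh feed = solids in product, i.e. 1870×0.265 = (1−0.527)·n10·0.432.
n10 = 495.55/(0.432×0.473) = 2425.2 lb/h.
Recycle n14 = 0.527×2425.2 = 1278.1 lb/h.
Combined feed n9 = 1870 + 1278.1 = 3148.1 lb/h.
Overhead n2 = n9 − n10 = 3148.1 − 2425.2 = 722.89 lb/h.

722.9 lb/h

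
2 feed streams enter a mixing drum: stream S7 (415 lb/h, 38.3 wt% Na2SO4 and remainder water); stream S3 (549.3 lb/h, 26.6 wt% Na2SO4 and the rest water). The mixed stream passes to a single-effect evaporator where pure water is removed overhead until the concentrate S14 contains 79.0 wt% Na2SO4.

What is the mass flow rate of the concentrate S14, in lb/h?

386.2 lb/h

Na2SO4 entering = 415×0.383 + 549.3×0.266 = 305.06 lb/h.
All Na2SO4 reports to S14, so S14 = 305.06/0.790 = 386.15 lb/h.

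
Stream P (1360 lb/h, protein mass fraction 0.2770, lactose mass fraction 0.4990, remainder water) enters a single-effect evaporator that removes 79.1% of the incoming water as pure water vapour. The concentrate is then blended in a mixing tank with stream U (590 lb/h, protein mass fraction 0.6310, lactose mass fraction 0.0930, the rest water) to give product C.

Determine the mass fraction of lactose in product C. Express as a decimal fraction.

0.4292

Vapour removed = 0.791×0.224×1360 = 240.97 lb/h; concentrate = 1119 lb/h.
lactose reaching the mixer = 678.64 (from concentrate) + 590×0.093 = 733.51 lb/h.
Product flow = 1119 + 590 = 1709 lb/h; lactose fraction = 0.4292.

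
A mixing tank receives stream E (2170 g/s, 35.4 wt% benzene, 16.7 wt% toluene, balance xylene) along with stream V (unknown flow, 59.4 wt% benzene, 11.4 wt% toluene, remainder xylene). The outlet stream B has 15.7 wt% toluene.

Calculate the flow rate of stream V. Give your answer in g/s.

504.7 g/s

Let V be the unknown flow. Total out = 2170 + V.
toluene balance: 362.39 + 0.114·V = 0.157·(2170 + V)
(0.114 − 0.157)·V = 0.157×2170 − 362.39 = -21.7
V = -21.7 / -0.043 = 504.65 g/s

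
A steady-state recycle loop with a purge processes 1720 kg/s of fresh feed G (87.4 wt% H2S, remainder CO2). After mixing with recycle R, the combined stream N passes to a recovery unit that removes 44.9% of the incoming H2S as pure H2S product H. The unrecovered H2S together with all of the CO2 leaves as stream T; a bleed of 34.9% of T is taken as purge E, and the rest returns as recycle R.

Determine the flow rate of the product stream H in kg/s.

1053 kg/s

H2S in N: m_A = 1720×0.874 + (1−0.349)·(1−0.449)·m_A, so m_A = 1503.3/0.6413 = 2344.1 kg/s.
Product H = 0.449×2344.1 = 1052.5 kg/s.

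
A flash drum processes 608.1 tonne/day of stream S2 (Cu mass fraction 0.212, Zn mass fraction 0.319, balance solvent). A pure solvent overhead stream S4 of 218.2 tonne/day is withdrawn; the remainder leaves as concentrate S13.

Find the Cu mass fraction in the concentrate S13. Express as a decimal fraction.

0.331

Cu is not removed: 608.1×0.212 = 128.92 tonne/day of Cu enters S13.
Concentrate = 608.1 − 218.2 = 389.9 tonne/day.
Mass fraction = 128.92/389.9 = 0.331.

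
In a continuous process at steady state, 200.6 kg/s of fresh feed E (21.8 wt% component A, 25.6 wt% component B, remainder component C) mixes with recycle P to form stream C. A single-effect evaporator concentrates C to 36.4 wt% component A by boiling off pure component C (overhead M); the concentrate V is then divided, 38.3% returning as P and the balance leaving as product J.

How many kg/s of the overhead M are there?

80.46 kg/s

Overall component A balance (none leaves overhead): component A in fresh feed = component A in product, i.e. 200.6×0.218 = (1−0.383)·V·0.364.
V = 43.731/(0.364×0.617) = 194.72 kg/s.
Recycle P = 0.383×194.72 = 74.576 kg/s.
Combined feed C = 200.6 + 74.576 = 275.18 kg/s.
Overhead M = C − V = 275.18 − 194.72 = 80.46 kg/s.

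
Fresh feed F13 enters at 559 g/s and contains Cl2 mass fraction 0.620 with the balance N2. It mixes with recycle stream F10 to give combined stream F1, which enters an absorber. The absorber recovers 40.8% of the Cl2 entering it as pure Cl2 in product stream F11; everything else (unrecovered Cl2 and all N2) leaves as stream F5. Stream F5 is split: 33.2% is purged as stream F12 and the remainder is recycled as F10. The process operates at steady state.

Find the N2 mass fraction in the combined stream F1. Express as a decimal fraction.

0.527

N2 enters only via F13 and leaves only via the purge: 559×0.380 = 0.332×(N2 in F5), and the absorber passes all N2, so N2 in F1 = N2 in F5 = 639.82 g/s.
Cl2 in F1: m_A = 559×0.620 + (1−0.332)·(1−0.408)·m_A, so m_A = 346.58/0.6045 = 573.29 g/s.
F1 = 573.29 + 639.82 = 1213.1 g/s.
N2 fraction in F1 = 639.82/1213.1 = 0.527.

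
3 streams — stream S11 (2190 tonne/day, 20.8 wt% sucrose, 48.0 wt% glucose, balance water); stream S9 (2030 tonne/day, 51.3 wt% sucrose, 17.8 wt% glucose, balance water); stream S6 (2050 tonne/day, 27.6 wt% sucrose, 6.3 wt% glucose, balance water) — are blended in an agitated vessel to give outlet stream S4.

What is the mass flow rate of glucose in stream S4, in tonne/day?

1542 tonne/day

glucose out = glucose in = 2190×0.480 + 2030×0.178 + 2050×0.063 = 1541.7 tonne/day.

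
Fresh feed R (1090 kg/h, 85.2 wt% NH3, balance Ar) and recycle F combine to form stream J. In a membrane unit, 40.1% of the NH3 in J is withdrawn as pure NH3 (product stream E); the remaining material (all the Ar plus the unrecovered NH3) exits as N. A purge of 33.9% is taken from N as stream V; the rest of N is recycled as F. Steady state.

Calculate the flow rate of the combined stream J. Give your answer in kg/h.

2013 kg/h

Ar enters only via R and leaves only via the purge: 1090×0.148 = 0.339×(Ar in N), and the membrane unit passes all Ar, so Ar in J = Ar in N = 475.87 kg/h.
NH3 in J: m_A = 1090×0.852 + (1−0.339)·(1−0.401)·m_A, so m_A = 928.68/0.6041 = 1537.4 kg/h.
J = 1537.4 + 475.87 = 2013.3 kg/h.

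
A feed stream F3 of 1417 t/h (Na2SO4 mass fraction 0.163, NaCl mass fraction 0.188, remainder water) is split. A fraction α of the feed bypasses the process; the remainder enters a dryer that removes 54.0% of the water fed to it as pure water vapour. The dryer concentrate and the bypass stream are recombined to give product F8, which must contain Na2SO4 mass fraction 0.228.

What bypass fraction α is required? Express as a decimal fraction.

All 1417×0.163 = 230.97 t/h of Na2SO4 reaches F8, so F8 = 230.97/0.228 = 1013 t/h and vapour = 403.97 t/h.
The evaporator receives (1−α)·1417 of feed at 0.649 water and removes 0.540 of that water:
0.540×0.649×(1−α)×1417 = 403.97
(1−α) = 403.97/496.6 = 0.8135;  α = 0.1865.

0.187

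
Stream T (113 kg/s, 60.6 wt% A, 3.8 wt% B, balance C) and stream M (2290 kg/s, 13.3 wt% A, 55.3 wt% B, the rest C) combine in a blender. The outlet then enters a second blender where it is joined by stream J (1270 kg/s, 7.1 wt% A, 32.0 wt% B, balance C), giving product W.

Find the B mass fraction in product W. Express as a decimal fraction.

0.4566

Overall, product flow = 3673 kg/s.
B in = 113×0.038 + 2290×0.553 + 1270×0.320 = 1677.1 kg/s.
B fraction in W = 0.4566.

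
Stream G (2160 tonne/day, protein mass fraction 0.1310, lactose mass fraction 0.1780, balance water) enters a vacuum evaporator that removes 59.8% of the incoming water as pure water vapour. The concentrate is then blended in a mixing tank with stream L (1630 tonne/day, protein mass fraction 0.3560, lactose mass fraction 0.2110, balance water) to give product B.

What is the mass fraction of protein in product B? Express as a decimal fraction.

0.2979

Vapour removed = 0.598×0.691×2160 = 892.55 tonne/day; concentrate = 1267.4 tonne/day.
protein reaching the mixer = 282.96 (from concentrate) + 1630×0.356 = 863.24 tonne/day.
Product flow = 1267.4 + 1630 = 2897.4 tonne/day; protein fraction = 0.2979.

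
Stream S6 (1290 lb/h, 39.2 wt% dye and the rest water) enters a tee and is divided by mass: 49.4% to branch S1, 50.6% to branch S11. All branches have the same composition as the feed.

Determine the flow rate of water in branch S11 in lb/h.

Branch S11 total = 0.506×1290 = 652.74 lb/h.
water in S11 = 0.608×652.74 = 396.87 lb/h.

396.9 lb/h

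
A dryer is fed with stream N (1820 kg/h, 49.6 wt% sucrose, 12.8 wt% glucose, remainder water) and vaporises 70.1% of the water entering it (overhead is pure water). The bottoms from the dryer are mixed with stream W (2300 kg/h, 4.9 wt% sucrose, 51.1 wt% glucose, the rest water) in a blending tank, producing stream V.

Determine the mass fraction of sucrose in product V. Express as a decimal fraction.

0.279

Vapour removed = 0.701×0.376×1820 = 479.71 kg/h; concentrate = 1340.3 kg/h.
sucrose reaching the mixer = 902.72 (from concentrate) + 2300×0.049 = 1015.4 kg/h.
Product flow = 1340.3 + 2300 = 3640.3 kg/h; sucrose fraction = 0.279.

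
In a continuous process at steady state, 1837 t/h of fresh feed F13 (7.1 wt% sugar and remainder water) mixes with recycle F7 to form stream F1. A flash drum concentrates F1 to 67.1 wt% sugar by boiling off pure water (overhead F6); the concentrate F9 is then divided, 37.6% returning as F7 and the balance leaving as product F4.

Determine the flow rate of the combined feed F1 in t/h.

Overall sugar balance (none leaves overhead): sugar in fresh feed = sugar in product, i.e. 1837×0.071 = (1−0.376)·F9·0.671.
F9 = 130.43/(0.671×0.624) = 311.5 t/h.
Recycle F7 = 0.376×311.5 = 117.12 t/h.
Combined feed F1 = 1837 + 117.12 = 1954.1 t/h.

1954 t/h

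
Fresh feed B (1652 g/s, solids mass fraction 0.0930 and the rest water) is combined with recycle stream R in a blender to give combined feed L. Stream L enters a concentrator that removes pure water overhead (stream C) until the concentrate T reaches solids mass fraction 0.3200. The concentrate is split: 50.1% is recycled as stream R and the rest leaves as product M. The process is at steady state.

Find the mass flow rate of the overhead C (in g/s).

1172 g/s

Overall solids balance (none leaves overhead): solids in fresh feed = solids in product, i.e. 1652×0.093 = (1−0.501)·T·0.320.
T = 153.64/(0.320×0.499) = 962.15 g/s.
Recycle R = 0.501×962.15 = 482.04 g/s.
Combined feed L = 1652 + 482.04 = 2134 g/s.
Overhead C = L − T = 2134 − 962.15 = 1171.9 g/s.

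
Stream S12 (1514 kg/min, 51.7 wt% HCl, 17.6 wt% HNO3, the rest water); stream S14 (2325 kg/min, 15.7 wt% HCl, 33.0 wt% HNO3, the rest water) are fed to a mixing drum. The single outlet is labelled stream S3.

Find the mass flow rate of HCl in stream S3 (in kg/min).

HCl out = HCl in = 1514×0.517 + 2325×0.157 = 1147.8 kg/min.

1148 kg/min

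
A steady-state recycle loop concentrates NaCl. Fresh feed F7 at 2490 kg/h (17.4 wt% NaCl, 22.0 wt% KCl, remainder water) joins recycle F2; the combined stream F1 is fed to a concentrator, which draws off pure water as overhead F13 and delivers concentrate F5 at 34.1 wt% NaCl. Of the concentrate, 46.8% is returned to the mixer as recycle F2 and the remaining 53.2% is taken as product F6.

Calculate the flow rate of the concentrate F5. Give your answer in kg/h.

Overall NaCl balance (none leaves overhead): NaCl in fresh feed = NaCl in product, i.e. 2490×0.174 = (1−0.468)·F5·0.341.
F5 = 433.26/(0.341×0.532) = 2388.3 kg/h.

2388 kg/h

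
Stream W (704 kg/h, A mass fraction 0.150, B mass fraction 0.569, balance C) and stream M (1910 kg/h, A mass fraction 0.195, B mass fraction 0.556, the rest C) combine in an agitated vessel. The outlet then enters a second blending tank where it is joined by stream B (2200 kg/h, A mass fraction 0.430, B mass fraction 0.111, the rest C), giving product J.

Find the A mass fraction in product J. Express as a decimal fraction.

0.296

Overall, product flow = 4814 kg/h.
A in = 704×0.150 + 1910×0.195 + 2200×0.430 = 1424 kg/h.
A fraction in J = 0.296.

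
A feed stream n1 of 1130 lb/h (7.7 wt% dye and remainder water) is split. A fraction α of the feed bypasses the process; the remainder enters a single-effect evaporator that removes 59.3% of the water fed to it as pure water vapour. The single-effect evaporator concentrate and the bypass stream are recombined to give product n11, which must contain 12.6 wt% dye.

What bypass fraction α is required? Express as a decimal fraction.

All 1130×0.077 = 87.01 lb/h of dye reaches n11, so n11 = 87.01/0.126 = 690.56 lb/h and vapour = 439.44 lb/h.
The evaporator receives (1−α)·1130 of feed at 0.923 water and removes 0.593 of that water:
0.593×0.923×(1−α)×1130 = 439.44
(1−α) = 439.44/618.49 = 0.7105;  α = 0.2895.

0.289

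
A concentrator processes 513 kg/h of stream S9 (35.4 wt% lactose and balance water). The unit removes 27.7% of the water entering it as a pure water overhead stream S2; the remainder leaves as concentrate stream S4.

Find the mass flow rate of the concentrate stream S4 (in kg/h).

water entering = 513×0.646 = 331.4 kg/h; overhead removed = 0.277×331.4 = 91.797 kg/h.
Concentrate = 513 − 91.797 = 421.2 kg/h.

421.2 kg/h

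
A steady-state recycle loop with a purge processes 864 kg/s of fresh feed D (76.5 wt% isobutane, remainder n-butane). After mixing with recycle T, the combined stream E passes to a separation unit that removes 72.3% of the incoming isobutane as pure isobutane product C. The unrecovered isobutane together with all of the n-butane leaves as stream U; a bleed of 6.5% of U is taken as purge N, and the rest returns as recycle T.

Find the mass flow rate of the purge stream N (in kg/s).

n-butane enters only via D and leaves only via the purge: 864×0.235 = 0.065×(n-butane in U), and the separation unit passes all n-butane, so n-butane in E = n-butane in U = 3123.7 kg/s.
isobutane in E: m_A = 864×0.765 + (1−0.065)·(1−0.723)·m_A, so m_A = 660.96/0.7410 = 891.98 kg/s.
U = (1−0.723)×891.98 + 3123.7 = 3370.8 kg/s.
Purge N = 0.065×3370.8 = 219.1 kg/s.

219.1 kg/s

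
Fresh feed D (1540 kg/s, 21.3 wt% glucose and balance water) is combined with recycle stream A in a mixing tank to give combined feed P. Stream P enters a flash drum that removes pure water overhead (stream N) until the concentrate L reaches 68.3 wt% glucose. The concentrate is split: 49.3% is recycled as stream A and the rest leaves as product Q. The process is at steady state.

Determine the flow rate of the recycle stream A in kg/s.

Overall glucose balance (none leaves overhead): glucose in fresh feed = glucose in product, i.e. 1540×0.213 = (1−0.493)·L·0.683.
L = 328.02/(0.683×0.507) = 947.27 kg/s.
Recycle A = 0.493×947.27 = 467 kg/s.

467 kg/s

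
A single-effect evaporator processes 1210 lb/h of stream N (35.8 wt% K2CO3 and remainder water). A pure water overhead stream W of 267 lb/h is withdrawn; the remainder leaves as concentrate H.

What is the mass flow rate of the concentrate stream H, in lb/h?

Concentrate = 1210 − 267 = 943 lb/h.

943 lb/h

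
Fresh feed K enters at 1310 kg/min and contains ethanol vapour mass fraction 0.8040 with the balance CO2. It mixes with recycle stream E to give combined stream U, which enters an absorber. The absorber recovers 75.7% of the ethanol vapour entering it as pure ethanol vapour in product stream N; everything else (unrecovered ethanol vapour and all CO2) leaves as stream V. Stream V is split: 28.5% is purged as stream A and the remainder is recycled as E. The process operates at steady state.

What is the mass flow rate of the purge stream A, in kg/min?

345 kg/min

CO2 enters only via K and leaves only via the purge: 1310×0.196 = 0.285×(CO2 in V), and the absorber passes all CO2, so CO2 in U = CO2 in V = 900.91 kg/min.
ethanol vapour in U: m_A = 1310×0.804 + (1−0.285)·(1−0.757)·m_A, so m_A = 1053.2/0.8263 = 1274.7 kg/min.
V = (1−0.757)×1274.7 + 900.91 = 1210.7 kg/min.
Purge A = 0.285×1210.7 = 345.04 kg/min.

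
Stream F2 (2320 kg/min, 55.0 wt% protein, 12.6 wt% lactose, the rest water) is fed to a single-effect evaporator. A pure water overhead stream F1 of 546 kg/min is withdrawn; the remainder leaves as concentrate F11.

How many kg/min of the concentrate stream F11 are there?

1774 kg/min

Concentrate = 2320 − 546 = 1774 kg/min.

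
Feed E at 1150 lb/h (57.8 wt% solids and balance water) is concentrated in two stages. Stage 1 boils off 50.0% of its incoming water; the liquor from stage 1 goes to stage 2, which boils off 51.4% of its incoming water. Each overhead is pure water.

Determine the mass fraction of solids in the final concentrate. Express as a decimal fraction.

0.849

water in feed = 1150×0.422 = 485.3 lb/h.
After stage 1: water left = (1−0.500)×485.3 = 242.65; stream total = 907.35 lb/h.
After stage 2: water left = (1−0.514)×242.65 = 117.93; final concentrate = 782.63 lb/h.
solids fraction = 664.7/782.63 = 0.849.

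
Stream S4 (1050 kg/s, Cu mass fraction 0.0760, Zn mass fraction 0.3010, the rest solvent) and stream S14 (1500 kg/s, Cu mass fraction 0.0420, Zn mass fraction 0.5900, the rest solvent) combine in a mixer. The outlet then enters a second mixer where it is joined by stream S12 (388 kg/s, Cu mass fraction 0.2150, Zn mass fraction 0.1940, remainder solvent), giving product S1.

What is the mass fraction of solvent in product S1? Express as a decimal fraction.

Overall, product flow = 2938 kg/s.
solvent in = 1050×0.623 + 1500×0.368 + 388×0.591 = 1435.5 kg/s.
solvent fraction in S1 = 0.4886.

0.4886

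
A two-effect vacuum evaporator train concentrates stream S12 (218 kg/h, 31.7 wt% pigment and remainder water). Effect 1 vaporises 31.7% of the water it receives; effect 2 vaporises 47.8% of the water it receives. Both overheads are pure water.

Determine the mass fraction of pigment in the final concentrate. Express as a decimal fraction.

0.5656

water in feed = 218×0.683 = 148.89 kg/h.
After stage 1: water left = (1−0.317)×148.89 = 101.69; stream total = 170.8 kg/h.
After stage 2: water left = (1−0.478)×101.69 = 53.085; final concentrate = 122.19 kg/h.
pigment fraction = 69.106/122.19 = 0.5656.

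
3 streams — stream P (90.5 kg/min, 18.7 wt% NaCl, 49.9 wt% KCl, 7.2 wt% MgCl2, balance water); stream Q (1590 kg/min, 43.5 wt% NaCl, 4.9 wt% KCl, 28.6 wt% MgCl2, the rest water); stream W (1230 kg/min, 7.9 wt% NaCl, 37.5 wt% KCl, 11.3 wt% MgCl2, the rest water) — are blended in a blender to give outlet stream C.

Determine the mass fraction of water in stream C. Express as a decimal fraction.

Total flow out = 90.5 + 1590 + 1230 = 2910.5 kg/min.
water in = 90.5×0.242 + 1590×0.230 + 1230×0.433 = 920.19 kg/min.
water mass fraction in C = 920.19/2910.5 = 0.316.

0.316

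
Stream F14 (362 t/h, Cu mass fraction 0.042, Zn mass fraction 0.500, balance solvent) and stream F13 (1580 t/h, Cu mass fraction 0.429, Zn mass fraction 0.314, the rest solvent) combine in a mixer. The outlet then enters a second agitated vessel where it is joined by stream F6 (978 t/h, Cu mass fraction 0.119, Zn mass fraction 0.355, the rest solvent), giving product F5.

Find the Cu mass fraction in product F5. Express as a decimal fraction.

Overall, product flow = 2920 t/h.
Cu in = 362×0.042 + 1580×0.429 + 978×0.119 = 809.41 t/h.
Cu fraction in F5 = 0.277.

0.277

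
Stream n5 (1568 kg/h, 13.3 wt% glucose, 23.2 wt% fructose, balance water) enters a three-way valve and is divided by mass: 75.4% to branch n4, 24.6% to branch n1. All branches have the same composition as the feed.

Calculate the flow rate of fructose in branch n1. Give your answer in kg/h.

Branch n1 total = 0.246×1568 = 385.73 kg/h.
fructose in n1 = 0.232×385.73 = 89.489 kg/h.

89.49 kg/h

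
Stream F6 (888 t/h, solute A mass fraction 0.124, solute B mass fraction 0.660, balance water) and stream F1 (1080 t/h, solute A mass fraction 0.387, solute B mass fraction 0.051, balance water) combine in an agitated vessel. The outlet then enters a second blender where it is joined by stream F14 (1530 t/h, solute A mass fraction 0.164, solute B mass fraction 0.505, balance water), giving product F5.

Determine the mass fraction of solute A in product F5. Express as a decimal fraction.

Overall, product flow = 3498 t/h.
solute A in = 888×0.124 + 1080×0.387 + 1530×0.164 = 778.99 t/h.
solute A fraction in F5 = 0.223.

0.223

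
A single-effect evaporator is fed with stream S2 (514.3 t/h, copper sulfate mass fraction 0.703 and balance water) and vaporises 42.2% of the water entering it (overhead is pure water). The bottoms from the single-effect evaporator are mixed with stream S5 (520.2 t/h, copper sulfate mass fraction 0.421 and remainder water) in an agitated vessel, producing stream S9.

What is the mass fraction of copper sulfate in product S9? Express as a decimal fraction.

0.598

Vapour removed = 0.422×0.297×514.3 = 64.459 t/h; concentrate = 449.84 t/h.
copper sulfate reaching the mixer = 361.55 (from concentrate) + 520.2×0.421 = 580.56 t/h.
Product flow = 449.84 + 520.2 = 970.04 t/h; copper sulfate fraction = 0.598.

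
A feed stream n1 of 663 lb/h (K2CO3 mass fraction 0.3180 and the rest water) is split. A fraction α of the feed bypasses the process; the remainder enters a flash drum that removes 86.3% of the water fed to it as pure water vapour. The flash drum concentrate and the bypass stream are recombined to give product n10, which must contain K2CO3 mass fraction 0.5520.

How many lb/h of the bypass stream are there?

All 663×0.318 = 210.83 lb/h of K2CO3 reaches n10, so n10 = 210.83/0.552 = 381.95 lb/h and vapour = 281.05 lb/h.
The evaporator receives (1−α)·663 of feed at 0.682 water and removes 0.863 of that water:
0.863×0.682×(1−α)×663 = 281.05
(1−α) = 281.05/390.22 = 0.7202;  α = 0.2798.
Bypass flow = 0.2798×663 = 185.48 lb/h.

185.5 lb/h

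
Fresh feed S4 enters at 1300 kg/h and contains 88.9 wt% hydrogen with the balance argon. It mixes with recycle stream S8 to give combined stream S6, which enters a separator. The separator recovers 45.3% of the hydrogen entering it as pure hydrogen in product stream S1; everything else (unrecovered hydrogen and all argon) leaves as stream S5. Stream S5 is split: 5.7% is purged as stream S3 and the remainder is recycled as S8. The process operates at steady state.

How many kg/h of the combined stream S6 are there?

argon enters only via S4 and leaves only via the purge: 1300×0.111 = 0.057×(argon in S5), and the separator passes all argon, so argon in S6 = argon in S5 = 2531.6 kg/h.
hydrogen in S6: m_A = 1300×0.889 + (1−0.057)·(1−0.453)·m_A, so m_A = 1155.7/0.4842 = 2386.9 kg/h.
S6 = 2386.9 + 2531.6 = 4918.5 kg/h.

4919 kg/h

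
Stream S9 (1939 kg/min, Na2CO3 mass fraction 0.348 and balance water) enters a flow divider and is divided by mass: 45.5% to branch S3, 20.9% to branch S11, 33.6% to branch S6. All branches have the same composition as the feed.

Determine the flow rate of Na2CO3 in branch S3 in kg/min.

307 kg/min

Branch S3 total = 0.455×1939 = 882.25 kg/min.
Na2CO3 in S3 = 0.348×882.25 = 307.02 kg/min.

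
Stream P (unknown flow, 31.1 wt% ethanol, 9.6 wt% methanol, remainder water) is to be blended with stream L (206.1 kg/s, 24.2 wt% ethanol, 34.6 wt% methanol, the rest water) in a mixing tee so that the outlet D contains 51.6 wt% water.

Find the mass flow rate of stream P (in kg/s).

Let P be the unknown flow. Total out = 206.1 + P.
water balance: 84.913 + 0.593·P = 0.516·(206.1 + P)
(0.593 − 0.516)·P = 0.516×206.1 − 84.913 = 21.434
P = 21.434 / 0.077 = 278.37 kg/s

278.4 kg/s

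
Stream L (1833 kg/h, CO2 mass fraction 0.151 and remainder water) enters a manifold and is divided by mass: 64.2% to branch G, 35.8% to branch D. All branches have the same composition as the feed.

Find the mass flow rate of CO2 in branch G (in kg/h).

Branch G total = 0.642×1833 = 1176.8 kg/h.
CO2 in G = 0.151×1176.8 = 177.69 kg/h.

177.7 kg/h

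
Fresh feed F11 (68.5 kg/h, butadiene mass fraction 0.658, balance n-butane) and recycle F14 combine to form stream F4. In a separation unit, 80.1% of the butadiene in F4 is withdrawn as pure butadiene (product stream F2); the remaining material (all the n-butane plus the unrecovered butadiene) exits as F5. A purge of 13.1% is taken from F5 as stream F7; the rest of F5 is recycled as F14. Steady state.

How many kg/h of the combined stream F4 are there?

233.3 kg/h

n-butane enters only via F11 and leaves only via the purge: 68.5×0.342 = 0.131×(n-butane in F5), and the separation unit passes all n-butane, so n-butane in F4 = n-butane in F5 = 178.83 kg/h.
butadiene in F4: m_A = 68.5×0.658 + (1−0.131)·(1−0.801)·m_A, so m_A = 45.073/0.8271 = 54.497 kg/h.
F4 = 54.497 + 178.83 = 233.33 kg/h.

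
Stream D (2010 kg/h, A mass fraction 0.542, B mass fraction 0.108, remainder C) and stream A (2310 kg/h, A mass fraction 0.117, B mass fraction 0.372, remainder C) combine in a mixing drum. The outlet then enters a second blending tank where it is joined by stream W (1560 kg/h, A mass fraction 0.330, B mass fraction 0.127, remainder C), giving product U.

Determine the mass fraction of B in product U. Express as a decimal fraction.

Overall, product flow = 5880 kg/h.
B in = 2010×0.108 + 2310×0.372 + 1560×0.127 = 1274.5 kg/h.
B fraction in U = 0.217.

0.217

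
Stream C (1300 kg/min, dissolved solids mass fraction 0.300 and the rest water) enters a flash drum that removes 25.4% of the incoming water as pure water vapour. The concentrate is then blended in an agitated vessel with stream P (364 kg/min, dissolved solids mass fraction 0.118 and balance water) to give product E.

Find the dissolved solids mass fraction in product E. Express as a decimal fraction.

0.302

Vapour removed = 0.254×0.700×1300 = 231.14 kg/min; concentrate = 1068.9 kg/min.
dissolved solids reaching the mixer = 390 (from concentrate) + 364×0.118 = 432.95 kg/min.
Product flow = 1068.9 + 364 = 1432.9 kg/min; dissolved solids fraction = 0.302.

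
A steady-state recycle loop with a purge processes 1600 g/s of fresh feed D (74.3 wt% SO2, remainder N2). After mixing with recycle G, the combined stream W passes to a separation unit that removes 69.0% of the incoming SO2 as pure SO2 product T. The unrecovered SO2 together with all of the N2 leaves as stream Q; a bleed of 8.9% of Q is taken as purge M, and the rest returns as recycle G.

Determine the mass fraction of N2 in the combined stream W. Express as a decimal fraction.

N2 enters only via D and leaves only via the purge: 1600×0.257 = 0.089×(N2 in Q), and the separation unit passes all N2, so N2 in W = N2 in Q = 4620.2 g/s.
SO2 in W: m_A = 1600×0.743 + (1−0.089)·(1−0.690)·m_A, so m_A = 1188.8/0.7176 = 1656.7 g/s.
W = 1656.7 + 4620.2 = 6276.9 g/s.
N2 fraction in W = 4620.2/6276.9 = 0.736.

0.736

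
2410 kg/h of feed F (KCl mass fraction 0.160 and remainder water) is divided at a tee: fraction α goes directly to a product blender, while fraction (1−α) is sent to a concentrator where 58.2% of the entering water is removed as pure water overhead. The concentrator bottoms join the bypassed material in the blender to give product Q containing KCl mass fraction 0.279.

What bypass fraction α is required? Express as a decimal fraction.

All 2410×0.160 = 385.6 kg/h of KCl reaches Q, so Q = 385.6/0.279 = 1382.1 kg/h and vapour = 1027.9 kg/h.
The evaporator receives (1−α)·2410 of feed at 0.840 water and removes 0.582 of that water:
0.582×0.840×(1−α)×2410 = 1027.9
(1−α) = 1027.9/1178.2 = 0.8724;  α = 0.1276.

0.128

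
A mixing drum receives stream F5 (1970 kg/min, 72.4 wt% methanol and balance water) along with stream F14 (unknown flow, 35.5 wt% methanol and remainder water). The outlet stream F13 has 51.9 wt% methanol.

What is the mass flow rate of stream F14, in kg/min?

2462 kg/min

Let F14 be the unknown flow. Total out = 1970 + F14.
methanol balance: 1426.3 + 0.355·F14 = 0.519·(1970 + F14)
(0.355 − 0.519)·F14 = 0.519×1970 − 1426.3 = -403.85
F14 = -403.85 / -0.164 = 2462.5 kg/min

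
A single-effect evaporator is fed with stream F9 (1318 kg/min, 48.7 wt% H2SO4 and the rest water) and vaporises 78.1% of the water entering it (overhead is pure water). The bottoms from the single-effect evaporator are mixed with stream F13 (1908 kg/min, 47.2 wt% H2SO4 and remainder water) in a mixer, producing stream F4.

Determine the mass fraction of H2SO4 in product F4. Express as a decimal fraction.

0.5717

Vapour removed = 0.781×0.513×1318 = 528.06 kg/min; concentrate = 789.94 kg/min.
H2SO4 reaching the mixer = 641.87 (from concentrate) + 1908×0.472 = 1542.4 kg/min.
Product flow = 789.94 + 1908 = 2697.9 kg/min; H2SO4 fraction = 0.5717.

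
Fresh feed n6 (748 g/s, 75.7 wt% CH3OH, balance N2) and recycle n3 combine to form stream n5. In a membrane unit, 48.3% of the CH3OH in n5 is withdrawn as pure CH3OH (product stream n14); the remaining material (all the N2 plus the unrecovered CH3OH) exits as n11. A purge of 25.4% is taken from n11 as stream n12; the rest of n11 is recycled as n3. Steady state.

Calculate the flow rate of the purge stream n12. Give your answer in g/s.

N2 enters only via n6 and leaves only via the purge: 748×0.243 = 0.254×(N2 in n11), and the membrane unit passes all N2, so N2 in n5 = N2 in n11 = 715.61 g/s.
CH3OH in n5: m_A = 748×0.757 + (1−0.254)·(1−0.483)·m_A, so m_A = 566.24/0.6143 = 921.73 g/s.
n11 = (1−0.483)×921.73 + 715.61 = 1192.1 g/s.
Purge n12 = 0.254×1192.1 = 302.8 g/s.

302.8 g/s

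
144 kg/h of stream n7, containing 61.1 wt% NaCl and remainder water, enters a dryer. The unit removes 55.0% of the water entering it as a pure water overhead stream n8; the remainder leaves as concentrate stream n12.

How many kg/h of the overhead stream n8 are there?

water entering = 144×0.389 = 56.016 kg/h; overhead removed = 0.550×56.016 = 30.809 kg/h.

30.81 kg/h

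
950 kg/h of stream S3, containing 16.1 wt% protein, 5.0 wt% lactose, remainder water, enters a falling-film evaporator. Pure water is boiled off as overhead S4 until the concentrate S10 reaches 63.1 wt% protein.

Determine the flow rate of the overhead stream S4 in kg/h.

protein is conserved: 950×0.161 = 152.95 kg/h all reports to the concentrate.
Concentrate = 152.95/(target fraction) = 242.39 kg/h.
Overhead = 950 − 242.39 = 707.61 kg/h.

707.6 kg/h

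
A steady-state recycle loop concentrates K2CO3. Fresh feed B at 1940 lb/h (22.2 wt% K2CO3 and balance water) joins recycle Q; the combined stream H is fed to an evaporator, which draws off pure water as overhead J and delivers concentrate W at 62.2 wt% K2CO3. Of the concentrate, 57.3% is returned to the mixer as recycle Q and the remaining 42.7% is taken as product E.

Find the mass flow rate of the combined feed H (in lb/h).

Overall K2CO3 balance (none leaves overhead): K2CO3 in fresh feed = K2CO3 in product, i.e. 1940×0.222 = (1−0.573)·W·0.622.
W = 430.68/(0.622×0.427) = 1621.6 lb/h.
Recycle Q = 0.573×1621.6 = 929.16 lb/h.
Combined feed H = 1940 + 929.16 = 2869.2 lb/h.

2869 lb/h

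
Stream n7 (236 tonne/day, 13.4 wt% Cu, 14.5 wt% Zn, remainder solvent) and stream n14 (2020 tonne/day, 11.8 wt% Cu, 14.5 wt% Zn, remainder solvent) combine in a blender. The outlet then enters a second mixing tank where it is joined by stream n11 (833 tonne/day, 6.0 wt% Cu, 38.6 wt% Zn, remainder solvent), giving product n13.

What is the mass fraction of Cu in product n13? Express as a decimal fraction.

Overall, product flow = 3089 tonne/day.
Cu in = 236×0.134 + 2020×0.118 + 833×0.060 = 319.96 tonne/day.
Cu fraction in n13 = 0.1036.

0.1036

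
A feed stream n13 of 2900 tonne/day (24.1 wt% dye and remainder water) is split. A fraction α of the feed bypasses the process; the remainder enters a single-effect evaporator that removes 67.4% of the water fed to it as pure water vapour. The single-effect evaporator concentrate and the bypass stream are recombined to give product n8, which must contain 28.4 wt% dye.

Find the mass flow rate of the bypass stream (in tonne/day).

All 2900×0.241 = 698.9 tonne/day of dye reaches n8, so n8 = 698.9/0.284 = 2460.9 tonne/day and vapour = 439.08 tonne/day.
The evaporator receives (1−α)·2900 of feed at 0.759 water and removes 0.674 of that water:
0.674×0.759×(1−α)×2900 = 439.08
(1−α) = 439.08/1483.5 = 0.2960;  α = 0.7040.
Bypass flow = 0.7040×2900 = 2041.7 tonne/day.

2042 tonne/day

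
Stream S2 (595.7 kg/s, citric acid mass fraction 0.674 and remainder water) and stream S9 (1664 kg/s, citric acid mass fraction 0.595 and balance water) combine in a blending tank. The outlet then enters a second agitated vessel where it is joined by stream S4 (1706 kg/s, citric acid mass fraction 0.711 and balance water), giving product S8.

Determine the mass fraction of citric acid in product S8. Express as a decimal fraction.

Overall, product flow = 3965.7 kg/s.
citric acid in = 595.7×0.674 + 1664×0.595 + 1706×0.711 = 2604.5 kg/s.
citric acid fraction in S8 = 0.657.

0.657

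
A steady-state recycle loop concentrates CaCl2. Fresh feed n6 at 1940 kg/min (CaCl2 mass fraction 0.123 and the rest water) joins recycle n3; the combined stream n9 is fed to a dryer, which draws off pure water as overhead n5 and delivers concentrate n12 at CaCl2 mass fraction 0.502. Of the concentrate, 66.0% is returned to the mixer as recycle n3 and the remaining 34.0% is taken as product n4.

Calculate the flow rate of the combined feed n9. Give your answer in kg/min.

2863 kg/min

Overall CaCl2 balance (none leaves overhead): CaCl2 in fresh feed = CaCl2 in product, i.e. 1940×0.123 = (1−0.660)·n12·0.502.
n12 = 238.62/(0.502×0.340) = 1398.1 kg/min.
Recycle n3 = 0.660×1398.1 = 922.72 kg/min.
Combined feed n9 = 1940 + 922.72 = 2862.7 kg/min.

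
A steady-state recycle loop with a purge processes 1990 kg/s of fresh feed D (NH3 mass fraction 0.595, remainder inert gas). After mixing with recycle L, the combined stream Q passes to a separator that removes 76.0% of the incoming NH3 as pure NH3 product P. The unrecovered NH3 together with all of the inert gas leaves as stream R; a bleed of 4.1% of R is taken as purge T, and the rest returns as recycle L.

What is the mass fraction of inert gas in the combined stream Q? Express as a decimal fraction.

inert gas enters only via D and leaves only via the purge: 1990×0.405 = 0.041×(inert gas in R), and the separator passes all inert gas, so inert gas in Q = inert gas in R = 19657 kg/s.
NH3 in Q: m_A = 1990×0.595 + (1−0.041)·(1−0.760)·m_A, so m_A = 1184/0.7698 = 1538 kg/s.
Q = 1538 + 19657 = 21195 kg/s.
inert gas fraction in Q = 19657/21195 = 0.927.

0.927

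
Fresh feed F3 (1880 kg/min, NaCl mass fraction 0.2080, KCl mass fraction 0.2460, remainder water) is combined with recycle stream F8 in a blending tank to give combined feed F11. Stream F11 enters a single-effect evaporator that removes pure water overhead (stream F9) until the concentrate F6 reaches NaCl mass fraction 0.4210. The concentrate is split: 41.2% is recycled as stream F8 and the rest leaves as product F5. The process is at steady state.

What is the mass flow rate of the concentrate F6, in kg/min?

Overall NaCl balance (none leaves overhead): NaCl in fresh feed = NaCl in product, i.e. 1880×0.208 = (1−0.412)·F6·0.421.
F6 = 391.04/(0.421×0.588) = 1579.7 kg/min.

1580 kg/min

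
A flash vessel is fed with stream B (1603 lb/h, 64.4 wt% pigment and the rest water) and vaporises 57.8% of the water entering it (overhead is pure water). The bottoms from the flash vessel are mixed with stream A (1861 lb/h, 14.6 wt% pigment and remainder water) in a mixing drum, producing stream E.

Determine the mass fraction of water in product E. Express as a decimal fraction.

0.584

Vapour removed = 0.578×0.356×1603 = 329.85 lb/h; concentrate = 1273.2 lb/h.
water reaching the mixer = 240.82 (from concentrate) + 1861×0.854 = 1830.1 lb/h.
Product flow = 1273.2 + 1861 = 3134.2 lb/h; water fraction = 0.584.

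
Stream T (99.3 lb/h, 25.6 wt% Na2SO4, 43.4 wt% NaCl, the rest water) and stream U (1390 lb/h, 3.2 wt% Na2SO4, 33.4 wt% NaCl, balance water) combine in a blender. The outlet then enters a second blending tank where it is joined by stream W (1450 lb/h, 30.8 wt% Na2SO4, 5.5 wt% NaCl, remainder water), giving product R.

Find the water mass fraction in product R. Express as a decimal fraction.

Overall, product flow = 2939.3 lb/h.
water in = 99.3×0.310 + 1390×0.634 + 1450×0.637 = 1835.7 lb/h.
water fraction in R = 0.6245.

0.6245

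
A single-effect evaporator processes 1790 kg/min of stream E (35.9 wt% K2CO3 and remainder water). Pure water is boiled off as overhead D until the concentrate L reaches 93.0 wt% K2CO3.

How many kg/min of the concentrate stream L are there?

K2CO3 is conserved: 1790×0.359 = 642.61 kg/min all reports to the concentrate.
Concentrate = 642.61/(target fraction) = 690.98 kg/min.

691 kg/min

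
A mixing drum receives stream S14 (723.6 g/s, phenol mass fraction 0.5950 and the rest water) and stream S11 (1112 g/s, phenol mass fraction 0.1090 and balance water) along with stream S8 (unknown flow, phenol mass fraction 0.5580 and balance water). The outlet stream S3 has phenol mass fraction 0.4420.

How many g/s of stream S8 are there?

2238 g/s

Let S8 be the unknown flow. Total out = 1835.6 + S8.
phenol balance: 551.75 + 0.558·S8 = 0.442·(1835.6 + S8)
(0.558 − 0.442)·S8 = 0.442×1835.6 − 551.75 = 259.59
S8 = 259.59 / 0.116 = 2237.8 g/s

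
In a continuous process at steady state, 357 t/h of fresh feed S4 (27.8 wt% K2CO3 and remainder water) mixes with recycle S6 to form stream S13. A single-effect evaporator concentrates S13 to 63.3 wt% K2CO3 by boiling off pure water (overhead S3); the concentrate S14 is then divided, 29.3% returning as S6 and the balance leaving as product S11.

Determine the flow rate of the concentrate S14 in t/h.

Overall K2CO3 balance (none leaves overhead): K2CO3 in fresh feed = K2CO3 in product, i.e. 357×0.278 = (1−0.293)·S14·0.633.
S14 = 99.246/(0.633×0.707) = 221.76 t/h.

221.8 t/h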